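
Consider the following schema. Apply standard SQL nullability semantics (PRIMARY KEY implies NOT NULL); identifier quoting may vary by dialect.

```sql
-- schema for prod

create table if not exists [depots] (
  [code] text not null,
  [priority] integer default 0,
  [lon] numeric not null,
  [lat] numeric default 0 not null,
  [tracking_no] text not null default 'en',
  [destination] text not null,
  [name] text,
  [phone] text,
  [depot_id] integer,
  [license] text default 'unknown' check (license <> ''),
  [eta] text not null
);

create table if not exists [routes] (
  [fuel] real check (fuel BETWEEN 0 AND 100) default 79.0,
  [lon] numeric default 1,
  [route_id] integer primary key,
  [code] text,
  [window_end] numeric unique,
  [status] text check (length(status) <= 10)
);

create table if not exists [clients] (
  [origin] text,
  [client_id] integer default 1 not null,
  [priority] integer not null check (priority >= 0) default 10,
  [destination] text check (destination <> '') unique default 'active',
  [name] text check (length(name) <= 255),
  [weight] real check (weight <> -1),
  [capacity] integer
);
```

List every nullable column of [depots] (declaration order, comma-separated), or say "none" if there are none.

priority, name, phone, depot_id, license

- code: declared NOT NULL → not nullable.
- priority: DEFAULT only fills an omitted column; an explicit NULL is still allowed → nullable.
- lon: declared NOT NULL → not nullable.
- lat: declared NOT NULL → not nullable.
- tracking_no: declared NOT NULL → not nullable.
- destination: declared NOT NULL → not nullable.
- name: no NOT NULL constraint applies → nullable.
- phone: no NOT NULL constraint applies → nullable.
- depot_id: no NOT NULL constraint applies → nullable.
- license: CHECK does not forbid NULL (a CHECK constraint passes when its expression is NULL) → nullable.
- eta: declared NOT NULL → not nullable.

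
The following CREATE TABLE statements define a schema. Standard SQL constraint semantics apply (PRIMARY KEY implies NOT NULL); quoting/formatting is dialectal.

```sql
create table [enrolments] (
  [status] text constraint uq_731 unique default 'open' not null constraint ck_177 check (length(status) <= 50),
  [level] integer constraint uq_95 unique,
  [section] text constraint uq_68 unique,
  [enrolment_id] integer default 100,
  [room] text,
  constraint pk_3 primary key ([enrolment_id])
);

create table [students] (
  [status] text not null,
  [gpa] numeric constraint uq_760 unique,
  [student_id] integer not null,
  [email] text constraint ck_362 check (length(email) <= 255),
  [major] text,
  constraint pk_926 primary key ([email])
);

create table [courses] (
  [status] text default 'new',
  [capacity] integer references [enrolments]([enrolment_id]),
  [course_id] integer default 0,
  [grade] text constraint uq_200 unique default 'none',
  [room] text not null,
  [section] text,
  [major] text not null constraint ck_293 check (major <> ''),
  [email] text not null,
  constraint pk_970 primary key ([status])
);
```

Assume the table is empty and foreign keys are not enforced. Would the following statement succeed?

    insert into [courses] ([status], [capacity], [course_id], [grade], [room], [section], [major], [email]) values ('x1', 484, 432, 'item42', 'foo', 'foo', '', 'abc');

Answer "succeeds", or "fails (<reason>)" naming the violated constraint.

The value '' for major violates CHECK (major <> '').

fails (CHECK on major)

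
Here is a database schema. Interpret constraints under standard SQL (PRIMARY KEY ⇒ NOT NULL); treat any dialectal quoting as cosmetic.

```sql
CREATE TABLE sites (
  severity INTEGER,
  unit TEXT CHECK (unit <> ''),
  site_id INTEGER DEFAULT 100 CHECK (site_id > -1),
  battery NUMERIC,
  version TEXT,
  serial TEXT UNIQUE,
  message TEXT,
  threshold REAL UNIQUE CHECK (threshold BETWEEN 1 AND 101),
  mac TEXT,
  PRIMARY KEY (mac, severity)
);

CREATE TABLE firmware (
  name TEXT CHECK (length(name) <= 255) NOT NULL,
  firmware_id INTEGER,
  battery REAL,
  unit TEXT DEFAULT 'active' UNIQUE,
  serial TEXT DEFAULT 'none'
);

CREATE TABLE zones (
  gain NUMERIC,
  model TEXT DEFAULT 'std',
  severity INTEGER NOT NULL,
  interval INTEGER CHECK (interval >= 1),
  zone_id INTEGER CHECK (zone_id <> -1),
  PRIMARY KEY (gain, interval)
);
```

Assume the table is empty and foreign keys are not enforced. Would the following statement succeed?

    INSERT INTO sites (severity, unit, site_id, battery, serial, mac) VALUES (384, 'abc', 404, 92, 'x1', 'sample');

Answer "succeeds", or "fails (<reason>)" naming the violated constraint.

NOT NULL columns: mac is supplied; severity is supplied.
CHECK constraints: 'abc' satisfies (unit <> ''); 404 satisfies (site_id > -1).
No constraint is violated.

succeeds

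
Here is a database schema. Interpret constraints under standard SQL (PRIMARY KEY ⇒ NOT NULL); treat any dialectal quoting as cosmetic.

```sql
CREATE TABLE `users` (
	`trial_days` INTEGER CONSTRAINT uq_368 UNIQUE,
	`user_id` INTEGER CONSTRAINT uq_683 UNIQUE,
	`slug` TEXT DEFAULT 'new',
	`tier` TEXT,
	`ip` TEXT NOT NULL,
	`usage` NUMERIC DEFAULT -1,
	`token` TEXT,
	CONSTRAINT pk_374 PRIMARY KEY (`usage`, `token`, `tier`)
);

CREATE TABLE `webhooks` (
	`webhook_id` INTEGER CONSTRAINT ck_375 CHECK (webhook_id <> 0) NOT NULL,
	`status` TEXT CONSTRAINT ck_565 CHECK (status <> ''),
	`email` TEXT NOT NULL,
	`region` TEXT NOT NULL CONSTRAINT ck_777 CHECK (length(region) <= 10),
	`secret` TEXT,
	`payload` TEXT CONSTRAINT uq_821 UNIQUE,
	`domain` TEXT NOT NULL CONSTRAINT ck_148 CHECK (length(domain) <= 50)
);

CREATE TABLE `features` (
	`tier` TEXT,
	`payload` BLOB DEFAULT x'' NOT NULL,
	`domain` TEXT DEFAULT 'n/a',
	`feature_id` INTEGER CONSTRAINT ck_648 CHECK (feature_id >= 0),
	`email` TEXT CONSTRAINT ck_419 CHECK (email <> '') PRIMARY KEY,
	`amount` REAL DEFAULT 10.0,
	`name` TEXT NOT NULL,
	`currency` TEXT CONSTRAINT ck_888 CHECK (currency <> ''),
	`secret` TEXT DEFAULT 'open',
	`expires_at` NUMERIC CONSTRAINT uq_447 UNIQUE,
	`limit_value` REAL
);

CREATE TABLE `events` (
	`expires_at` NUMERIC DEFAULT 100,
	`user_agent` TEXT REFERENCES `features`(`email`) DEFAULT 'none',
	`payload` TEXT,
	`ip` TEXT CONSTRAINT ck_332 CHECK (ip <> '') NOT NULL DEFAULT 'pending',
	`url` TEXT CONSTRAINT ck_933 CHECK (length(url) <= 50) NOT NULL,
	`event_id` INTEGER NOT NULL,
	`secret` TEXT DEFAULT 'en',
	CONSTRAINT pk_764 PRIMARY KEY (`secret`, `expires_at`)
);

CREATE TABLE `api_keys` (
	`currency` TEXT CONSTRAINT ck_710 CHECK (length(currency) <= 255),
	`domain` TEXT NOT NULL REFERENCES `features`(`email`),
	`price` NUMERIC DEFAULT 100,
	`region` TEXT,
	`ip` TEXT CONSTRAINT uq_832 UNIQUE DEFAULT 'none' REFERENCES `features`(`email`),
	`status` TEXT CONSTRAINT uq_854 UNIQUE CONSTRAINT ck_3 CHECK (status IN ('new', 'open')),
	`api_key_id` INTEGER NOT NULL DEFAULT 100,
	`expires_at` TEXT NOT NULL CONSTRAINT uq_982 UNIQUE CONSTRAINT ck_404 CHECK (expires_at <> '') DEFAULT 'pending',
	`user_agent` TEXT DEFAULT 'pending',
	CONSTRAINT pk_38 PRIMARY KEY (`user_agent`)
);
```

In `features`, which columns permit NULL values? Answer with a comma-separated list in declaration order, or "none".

tier, domain, feature_id, amount, currency, secret, expires_at, limit_value

- tier: no NOT NULL constraint applies → nullable.
- payload: declared NOT NULL → not nullable.
- domain: DEFAULT only fills an omitted column; an explicit NULL is still allowed → nullable.
- feature_id: CHECK does not forbid NULL (a CHECK constraint passes when its expression is NULL) → nullable.
- email: part of the PRIMARY KEY, which implies NOT NULL → not nullable.
- amount: DEFAULT only fills an omitted column; an explicit NULL is still allowed → nullable.
- name: declared NOT NULL → not nullable.
- currency: CHECK does not forbid NULL (a CHECK constraint passes when its expression is NULL) → nullable.
- secret: DEFAULT only fills an omitted column; an explicit NULL is still allowed → nullable.
- expires_at: UNIQUE does not imply NOT NULL → nullable.
- limit_value: no NOT NULL constraint applies → nullable.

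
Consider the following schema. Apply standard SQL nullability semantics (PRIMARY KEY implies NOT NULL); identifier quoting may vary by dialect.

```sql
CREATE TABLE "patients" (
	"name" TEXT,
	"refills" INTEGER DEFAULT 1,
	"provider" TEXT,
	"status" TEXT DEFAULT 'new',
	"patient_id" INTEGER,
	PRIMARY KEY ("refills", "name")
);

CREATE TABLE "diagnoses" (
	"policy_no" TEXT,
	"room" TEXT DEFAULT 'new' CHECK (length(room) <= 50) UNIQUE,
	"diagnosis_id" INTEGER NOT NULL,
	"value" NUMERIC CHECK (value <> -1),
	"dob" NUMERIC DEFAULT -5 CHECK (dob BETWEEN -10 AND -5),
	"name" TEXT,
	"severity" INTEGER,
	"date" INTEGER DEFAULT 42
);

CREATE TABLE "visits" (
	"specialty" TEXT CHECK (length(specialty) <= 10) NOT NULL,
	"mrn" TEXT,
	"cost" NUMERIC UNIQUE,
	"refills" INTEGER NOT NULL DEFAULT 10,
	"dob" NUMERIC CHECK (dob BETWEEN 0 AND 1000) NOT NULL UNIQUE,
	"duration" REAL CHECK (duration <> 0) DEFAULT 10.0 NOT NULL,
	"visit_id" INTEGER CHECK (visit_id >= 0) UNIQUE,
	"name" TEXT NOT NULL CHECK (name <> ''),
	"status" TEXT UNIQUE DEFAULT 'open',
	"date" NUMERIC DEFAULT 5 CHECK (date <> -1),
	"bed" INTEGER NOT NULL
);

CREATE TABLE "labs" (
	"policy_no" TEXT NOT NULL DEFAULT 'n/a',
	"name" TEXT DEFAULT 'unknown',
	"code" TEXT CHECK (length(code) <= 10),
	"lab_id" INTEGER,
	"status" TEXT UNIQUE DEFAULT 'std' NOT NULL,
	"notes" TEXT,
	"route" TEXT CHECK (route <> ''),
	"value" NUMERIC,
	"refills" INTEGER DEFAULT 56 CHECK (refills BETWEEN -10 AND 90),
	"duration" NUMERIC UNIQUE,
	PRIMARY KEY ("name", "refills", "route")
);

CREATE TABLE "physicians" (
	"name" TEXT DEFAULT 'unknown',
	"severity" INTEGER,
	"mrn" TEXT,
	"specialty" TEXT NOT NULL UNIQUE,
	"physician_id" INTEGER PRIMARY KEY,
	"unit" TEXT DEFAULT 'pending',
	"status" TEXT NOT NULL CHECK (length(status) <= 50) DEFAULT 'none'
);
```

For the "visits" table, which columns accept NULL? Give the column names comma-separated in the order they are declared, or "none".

mrn, cost, visit_id, status, date

- specialty: declared NOT NULL → not nullable.
- mrn: no NOT NULL constraint applies → nullable.
- cost: UNIQUE does not imply NOT NULL → nullable.
- refills: declared NOT NULL → not nullable.
- dob: declared NOT NULL → not nullable.
- duration: declared NOT NULL → not nullable.
- visit_id: CHECK does not forbid NULL (a CHECK constraint passes when its expression is NULL) → nullable.
- name: declared NOT NULL → not nullable.
- status: UNIQUE does not imply NOT NULL → nullable.
- date: CHECK does not forbid NULL (a CHECK constraint passes when its expression is NULL) → nullable.
- bed: declared NOT NULL → not nullable.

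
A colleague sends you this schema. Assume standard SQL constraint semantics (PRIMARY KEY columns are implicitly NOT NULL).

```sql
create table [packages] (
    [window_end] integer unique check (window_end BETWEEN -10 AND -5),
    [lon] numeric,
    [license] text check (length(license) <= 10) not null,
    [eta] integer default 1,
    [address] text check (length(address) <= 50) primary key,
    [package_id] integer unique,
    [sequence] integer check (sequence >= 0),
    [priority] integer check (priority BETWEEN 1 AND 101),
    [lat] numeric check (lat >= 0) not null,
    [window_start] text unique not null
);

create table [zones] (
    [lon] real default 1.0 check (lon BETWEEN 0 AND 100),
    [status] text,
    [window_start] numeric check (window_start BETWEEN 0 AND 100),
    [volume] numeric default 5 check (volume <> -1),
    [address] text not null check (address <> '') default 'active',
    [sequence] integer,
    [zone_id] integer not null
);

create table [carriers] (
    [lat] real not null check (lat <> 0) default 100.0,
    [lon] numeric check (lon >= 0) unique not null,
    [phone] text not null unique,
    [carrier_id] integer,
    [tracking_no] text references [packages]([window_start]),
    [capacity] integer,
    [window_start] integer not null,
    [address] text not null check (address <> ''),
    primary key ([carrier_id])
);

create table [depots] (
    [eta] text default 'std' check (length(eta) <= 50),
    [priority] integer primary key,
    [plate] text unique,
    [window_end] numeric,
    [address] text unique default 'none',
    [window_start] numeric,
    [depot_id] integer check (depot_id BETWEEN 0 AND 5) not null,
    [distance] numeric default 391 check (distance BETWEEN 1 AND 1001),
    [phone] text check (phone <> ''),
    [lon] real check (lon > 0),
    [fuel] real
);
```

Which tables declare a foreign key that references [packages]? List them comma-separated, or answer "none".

- carriers.tracking_no references packages(window_start).

carriers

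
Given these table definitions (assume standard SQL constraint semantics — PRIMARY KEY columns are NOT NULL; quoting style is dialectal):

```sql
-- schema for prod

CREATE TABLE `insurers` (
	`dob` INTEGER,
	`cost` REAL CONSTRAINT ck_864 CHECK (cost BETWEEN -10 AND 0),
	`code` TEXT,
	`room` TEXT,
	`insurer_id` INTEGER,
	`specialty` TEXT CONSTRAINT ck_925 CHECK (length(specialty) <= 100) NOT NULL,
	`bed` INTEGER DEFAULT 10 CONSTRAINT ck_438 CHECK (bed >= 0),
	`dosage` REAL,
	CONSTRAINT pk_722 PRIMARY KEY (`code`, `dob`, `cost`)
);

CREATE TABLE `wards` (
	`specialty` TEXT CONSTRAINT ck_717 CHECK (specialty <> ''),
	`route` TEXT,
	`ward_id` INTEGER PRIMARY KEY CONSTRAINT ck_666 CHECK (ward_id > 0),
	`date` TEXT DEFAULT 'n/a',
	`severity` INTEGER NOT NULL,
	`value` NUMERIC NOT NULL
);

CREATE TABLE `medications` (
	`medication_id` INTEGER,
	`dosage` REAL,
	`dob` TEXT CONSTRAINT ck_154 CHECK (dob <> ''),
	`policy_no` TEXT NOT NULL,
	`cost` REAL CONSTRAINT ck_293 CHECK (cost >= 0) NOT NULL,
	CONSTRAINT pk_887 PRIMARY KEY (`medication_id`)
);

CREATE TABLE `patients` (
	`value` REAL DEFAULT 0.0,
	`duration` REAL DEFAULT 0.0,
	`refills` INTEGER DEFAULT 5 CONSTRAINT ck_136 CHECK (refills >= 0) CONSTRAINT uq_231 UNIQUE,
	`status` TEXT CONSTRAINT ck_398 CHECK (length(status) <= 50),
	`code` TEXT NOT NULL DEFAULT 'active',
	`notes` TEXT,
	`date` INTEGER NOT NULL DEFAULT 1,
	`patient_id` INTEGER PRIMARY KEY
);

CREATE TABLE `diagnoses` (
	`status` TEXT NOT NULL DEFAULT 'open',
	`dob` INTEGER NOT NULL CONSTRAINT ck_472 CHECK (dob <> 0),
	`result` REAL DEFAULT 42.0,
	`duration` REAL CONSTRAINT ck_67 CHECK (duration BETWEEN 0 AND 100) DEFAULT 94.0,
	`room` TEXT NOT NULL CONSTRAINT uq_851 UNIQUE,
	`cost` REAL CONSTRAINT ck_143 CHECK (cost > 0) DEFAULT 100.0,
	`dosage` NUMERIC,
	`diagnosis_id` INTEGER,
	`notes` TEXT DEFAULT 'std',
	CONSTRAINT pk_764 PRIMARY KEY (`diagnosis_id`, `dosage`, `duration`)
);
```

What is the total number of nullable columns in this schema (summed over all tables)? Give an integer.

17

insurers: 4 nullable (room, insurer_id, bed, dosage — PK (code, dob, cost) and explicit NOT NULL columns excluded).
wards: 3 nullable (specialty, route, date — PK (ward_id) and explicit NOT NULL columns excluded).
medications: 2 nullable (dosage, dob — PK (medication_id) and explicit NOT NULL columns excluded).
patients: 5 nullable (value, duration, refills, status, notes — PK (patient_id) and explicit NOT NULL columns excluded).
diagnoses: 3 nullable (result, cost, notes — PK (diagnosis_id, dosage, duration) and explicit NOT NULL columns excluded).
Total: 4 + 3 + 2 + 5 + 3 = 17.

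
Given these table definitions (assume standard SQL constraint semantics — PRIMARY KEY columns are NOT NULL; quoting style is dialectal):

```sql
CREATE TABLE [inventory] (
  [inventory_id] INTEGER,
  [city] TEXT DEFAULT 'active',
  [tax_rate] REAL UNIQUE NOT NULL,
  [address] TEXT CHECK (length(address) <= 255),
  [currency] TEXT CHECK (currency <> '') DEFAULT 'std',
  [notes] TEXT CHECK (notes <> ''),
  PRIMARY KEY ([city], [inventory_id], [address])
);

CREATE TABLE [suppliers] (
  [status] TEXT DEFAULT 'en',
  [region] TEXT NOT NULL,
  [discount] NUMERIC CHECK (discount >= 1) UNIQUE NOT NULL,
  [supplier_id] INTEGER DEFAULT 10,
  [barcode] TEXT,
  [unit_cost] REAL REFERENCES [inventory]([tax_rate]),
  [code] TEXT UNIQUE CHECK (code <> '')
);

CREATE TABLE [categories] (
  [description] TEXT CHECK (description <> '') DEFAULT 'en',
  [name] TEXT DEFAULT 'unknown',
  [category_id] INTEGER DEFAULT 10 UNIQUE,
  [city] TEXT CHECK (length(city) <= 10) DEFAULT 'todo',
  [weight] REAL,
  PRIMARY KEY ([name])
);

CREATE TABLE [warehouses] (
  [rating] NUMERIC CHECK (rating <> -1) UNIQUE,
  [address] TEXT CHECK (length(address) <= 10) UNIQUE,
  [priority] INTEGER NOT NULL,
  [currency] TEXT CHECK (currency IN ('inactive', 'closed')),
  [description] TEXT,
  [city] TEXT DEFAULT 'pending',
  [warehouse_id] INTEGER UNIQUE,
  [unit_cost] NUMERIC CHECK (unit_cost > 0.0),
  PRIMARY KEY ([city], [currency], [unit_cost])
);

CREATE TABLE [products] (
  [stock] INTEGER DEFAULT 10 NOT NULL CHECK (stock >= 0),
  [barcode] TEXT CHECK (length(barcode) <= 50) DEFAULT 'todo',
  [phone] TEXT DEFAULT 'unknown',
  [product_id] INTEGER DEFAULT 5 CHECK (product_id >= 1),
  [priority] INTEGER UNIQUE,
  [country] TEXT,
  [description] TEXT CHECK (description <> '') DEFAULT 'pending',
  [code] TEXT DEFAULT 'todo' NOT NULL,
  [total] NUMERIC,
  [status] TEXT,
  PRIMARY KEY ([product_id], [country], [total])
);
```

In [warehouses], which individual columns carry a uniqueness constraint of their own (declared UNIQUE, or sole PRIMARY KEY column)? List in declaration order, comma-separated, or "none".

- rating: declared UNIQUE → unique.
- address: declared UNIQUE → unique.
- priority: no UNIQUE or single-column PK constraint.
- currency: part of a composite PRIMARY KEY — only the tuple is unique, not this column on its own.
- description: no UNIQUE or single-column PK constraint.
- city: part of a composite PRIMARY KEY — only the tuple is unique, not this column on its own.
- warehouse_id: declared UNIQUE → unique.
- unit_cost: part of a composite PRIMARY KEY — only the tuple is unique, not this column on its own.

rating, address, warehouse_id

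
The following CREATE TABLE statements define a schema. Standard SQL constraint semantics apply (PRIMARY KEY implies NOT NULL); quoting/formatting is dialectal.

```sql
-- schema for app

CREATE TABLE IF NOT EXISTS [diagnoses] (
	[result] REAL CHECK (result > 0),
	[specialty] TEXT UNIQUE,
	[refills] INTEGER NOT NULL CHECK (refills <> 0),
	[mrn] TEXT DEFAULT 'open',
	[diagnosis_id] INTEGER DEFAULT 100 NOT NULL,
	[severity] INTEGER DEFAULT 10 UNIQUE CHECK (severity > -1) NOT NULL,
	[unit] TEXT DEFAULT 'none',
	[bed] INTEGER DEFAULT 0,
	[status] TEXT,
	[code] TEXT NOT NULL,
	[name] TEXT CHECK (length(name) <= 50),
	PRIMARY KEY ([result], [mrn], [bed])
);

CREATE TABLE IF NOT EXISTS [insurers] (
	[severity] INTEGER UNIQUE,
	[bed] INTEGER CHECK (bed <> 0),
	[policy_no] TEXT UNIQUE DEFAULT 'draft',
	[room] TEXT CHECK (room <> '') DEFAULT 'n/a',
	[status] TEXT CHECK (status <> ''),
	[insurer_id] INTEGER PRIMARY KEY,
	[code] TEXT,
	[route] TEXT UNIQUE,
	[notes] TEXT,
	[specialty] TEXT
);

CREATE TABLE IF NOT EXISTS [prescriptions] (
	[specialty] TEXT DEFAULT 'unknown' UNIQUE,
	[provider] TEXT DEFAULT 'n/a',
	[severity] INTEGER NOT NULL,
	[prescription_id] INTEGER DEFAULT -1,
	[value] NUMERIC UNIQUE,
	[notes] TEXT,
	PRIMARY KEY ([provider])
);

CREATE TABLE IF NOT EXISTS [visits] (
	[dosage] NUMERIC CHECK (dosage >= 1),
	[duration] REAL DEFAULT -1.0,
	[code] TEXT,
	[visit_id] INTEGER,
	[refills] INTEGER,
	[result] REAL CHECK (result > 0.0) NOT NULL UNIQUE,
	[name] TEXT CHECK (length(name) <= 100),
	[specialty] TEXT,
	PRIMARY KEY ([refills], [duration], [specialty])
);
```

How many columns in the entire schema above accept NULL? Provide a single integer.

21

diagnoses: 4 nullable (specialty, unit, status, name — PK (result, mrn, bed) and explicit NOT NULL columns excluded).
insurers: 9 nullable (severity, bed, policy_no, room, status, code, route, notes, specialty — PK (insurer_id) and explicit NOT NULL columns excluded).
prescriptions: 4 nullable (specialty, prescription_id, value, notes — PK (provider) and explicit NOT NULL columns excluded).
visits: 4 nullable (dosage, code, visit_id, name — PK (refills, duration, specialty) and explicit NOT NULL columns excluded).
Total: 4 + 9 + 4 + 4 = 21.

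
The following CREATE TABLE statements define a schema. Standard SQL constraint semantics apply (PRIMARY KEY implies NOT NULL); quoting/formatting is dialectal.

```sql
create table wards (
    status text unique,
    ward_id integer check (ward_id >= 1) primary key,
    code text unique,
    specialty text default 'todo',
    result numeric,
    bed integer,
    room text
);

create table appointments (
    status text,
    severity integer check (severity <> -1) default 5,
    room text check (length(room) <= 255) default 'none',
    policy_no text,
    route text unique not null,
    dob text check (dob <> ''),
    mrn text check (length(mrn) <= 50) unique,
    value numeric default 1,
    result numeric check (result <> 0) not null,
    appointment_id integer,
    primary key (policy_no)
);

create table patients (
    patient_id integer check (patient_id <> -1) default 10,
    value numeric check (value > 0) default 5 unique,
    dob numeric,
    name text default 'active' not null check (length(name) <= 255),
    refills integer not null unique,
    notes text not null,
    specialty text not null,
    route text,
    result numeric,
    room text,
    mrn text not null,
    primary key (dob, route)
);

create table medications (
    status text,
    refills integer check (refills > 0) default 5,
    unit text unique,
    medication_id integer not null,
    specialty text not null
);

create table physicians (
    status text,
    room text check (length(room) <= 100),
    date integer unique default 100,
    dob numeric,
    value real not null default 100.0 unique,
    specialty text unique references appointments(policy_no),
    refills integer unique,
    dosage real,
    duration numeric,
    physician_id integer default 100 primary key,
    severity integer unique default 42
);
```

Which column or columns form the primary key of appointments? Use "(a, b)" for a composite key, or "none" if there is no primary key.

policy_no is declared PRIMARY KEY as a table-level PRIMARY KEY clause.

policy_no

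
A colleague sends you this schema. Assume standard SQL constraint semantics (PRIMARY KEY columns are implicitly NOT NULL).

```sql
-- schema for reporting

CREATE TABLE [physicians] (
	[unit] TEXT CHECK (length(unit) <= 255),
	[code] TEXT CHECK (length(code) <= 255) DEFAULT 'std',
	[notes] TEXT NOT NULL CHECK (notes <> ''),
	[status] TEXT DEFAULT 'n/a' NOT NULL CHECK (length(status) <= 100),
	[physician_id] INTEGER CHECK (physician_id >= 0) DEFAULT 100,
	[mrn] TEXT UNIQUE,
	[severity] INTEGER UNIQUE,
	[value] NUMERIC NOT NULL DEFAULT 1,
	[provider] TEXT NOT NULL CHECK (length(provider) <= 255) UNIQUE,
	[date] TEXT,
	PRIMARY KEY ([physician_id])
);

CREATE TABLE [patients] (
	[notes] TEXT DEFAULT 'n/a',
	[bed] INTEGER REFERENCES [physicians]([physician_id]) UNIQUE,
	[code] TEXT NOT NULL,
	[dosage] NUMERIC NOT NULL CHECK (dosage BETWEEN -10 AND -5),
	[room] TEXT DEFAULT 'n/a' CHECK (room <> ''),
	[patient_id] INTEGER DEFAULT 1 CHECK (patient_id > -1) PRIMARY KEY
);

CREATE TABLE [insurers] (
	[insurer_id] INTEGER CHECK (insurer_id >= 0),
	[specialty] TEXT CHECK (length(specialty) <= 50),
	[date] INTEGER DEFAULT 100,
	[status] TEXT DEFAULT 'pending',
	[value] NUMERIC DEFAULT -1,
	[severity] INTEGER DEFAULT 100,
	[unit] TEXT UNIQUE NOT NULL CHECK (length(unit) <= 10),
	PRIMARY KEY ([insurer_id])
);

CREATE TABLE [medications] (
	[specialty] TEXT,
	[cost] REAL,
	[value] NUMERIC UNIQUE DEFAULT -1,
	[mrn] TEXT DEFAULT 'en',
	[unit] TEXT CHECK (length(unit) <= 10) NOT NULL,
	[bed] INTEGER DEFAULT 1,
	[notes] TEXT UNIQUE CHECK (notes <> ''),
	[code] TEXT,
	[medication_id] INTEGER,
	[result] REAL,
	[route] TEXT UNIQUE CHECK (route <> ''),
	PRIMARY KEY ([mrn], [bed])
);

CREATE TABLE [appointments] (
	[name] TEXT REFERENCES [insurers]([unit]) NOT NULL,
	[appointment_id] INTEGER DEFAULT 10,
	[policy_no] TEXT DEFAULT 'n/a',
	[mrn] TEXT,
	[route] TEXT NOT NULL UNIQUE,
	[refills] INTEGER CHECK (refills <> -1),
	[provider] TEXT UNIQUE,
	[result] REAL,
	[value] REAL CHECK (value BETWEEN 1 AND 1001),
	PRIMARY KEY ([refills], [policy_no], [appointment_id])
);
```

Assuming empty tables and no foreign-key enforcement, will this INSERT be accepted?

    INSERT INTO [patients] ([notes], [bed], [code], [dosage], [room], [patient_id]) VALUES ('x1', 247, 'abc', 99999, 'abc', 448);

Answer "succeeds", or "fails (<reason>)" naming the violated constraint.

The value 99999 for dosage violates CHECK (dosage BETWEEN -10 AND -5).

fails (CHECK on dosage)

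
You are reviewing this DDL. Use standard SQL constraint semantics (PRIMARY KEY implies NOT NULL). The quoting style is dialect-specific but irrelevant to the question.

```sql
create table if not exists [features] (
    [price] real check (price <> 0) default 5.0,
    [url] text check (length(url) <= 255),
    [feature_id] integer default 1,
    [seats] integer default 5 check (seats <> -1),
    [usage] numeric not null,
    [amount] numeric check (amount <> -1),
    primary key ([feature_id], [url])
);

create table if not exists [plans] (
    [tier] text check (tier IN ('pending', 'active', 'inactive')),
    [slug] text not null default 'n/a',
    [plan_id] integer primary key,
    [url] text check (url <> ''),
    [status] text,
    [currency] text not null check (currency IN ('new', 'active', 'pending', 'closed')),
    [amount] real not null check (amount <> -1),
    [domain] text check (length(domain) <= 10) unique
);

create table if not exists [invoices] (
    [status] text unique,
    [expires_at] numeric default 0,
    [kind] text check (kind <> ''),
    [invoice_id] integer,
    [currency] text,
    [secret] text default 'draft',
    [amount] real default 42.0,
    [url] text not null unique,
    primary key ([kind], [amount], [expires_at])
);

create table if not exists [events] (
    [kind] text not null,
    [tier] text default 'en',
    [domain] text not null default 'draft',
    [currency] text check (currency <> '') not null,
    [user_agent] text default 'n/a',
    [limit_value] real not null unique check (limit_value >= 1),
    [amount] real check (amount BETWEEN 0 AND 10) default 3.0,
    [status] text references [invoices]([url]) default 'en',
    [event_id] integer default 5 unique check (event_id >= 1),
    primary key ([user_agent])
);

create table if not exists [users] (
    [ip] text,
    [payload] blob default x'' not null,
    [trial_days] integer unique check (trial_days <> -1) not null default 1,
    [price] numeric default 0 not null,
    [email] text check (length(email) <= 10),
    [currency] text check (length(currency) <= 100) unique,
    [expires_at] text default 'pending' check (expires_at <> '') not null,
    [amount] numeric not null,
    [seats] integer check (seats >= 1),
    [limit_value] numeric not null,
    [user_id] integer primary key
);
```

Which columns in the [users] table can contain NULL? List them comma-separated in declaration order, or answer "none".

ip, email, currency, seats

- ip: no NOT NULL constraint applies → nullable.
- payload: declared NOT NULL → not nullable.
- trial_days: declared NOT NULL → not nullable.
- price: declared NOT NULL → not nullable.
- email: CHECK does not forbid NULL (a CHECK constraint passes when its expression is NULL) → nullable.
- currency: CHECK does not forbid NULL (a CHECK constraint passes when its expression is NULL) → nullable.
- expires_at: declared NOT NULL → not nullable.
- amount: declared NOT NULL → not nullable.
- seats: CHECK does not forbid NULL (a CHECK constraint passes when its expression is NULL) → nullable.
- limit_value: declared NOT NULL → not nullable.
- user_id: part of the PRIMARY KEY, which implies NOT NULL → not nullable.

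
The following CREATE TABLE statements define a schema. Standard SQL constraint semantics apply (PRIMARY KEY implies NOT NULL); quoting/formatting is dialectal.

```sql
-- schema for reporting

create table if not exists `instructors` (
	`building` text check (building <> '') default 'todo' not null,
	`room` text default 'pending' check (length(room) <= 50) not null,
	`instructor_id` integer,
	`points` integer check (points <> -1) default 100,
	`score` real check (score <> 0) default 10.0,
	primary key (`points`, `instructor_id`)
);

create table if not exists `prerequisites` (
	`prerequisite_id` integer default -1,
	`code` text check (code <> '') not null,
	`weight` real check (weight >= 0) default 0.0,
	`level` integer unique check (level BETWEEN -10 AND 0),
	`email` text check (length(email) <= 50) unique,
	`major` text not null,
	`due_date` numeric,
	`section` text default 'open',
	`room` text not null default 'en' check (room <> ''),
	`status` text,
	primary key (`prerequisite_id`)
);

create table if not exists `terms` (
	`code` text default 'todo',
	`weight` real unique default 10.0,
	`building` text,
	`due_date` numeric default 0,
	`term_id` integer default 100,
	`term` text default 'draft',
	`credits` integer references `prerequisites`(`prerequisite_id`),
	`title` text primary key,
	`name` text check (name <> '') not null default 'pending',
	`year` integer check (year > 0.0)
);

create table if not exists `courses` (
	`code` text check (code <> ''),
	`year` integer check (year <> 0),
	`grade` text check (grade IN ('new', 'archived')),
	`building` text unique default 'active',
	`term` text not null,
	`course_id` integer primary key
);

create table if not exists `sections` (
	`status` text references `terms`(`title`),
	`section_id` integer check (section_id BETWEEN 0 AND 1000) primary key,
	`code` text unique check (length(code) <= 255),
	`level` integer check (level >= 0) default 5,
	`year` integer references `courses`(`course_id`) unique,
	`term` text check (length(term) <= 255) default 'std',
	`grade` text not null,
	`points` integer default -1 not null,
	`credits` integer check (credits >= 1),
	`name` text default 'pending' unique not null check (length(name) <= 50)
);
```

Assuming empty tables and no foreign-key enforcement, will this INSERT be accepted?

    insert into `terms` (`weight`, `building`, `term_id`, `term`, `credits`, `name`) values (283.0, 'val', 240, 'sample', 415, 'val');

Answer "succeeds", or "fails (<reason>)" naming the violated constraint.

fails (NOT NULL on title)

title is omitted from the column list and has no DEFAULT, so it would receive NULL.
But title is part of the PRIMARY KEY (implied NOT NULL).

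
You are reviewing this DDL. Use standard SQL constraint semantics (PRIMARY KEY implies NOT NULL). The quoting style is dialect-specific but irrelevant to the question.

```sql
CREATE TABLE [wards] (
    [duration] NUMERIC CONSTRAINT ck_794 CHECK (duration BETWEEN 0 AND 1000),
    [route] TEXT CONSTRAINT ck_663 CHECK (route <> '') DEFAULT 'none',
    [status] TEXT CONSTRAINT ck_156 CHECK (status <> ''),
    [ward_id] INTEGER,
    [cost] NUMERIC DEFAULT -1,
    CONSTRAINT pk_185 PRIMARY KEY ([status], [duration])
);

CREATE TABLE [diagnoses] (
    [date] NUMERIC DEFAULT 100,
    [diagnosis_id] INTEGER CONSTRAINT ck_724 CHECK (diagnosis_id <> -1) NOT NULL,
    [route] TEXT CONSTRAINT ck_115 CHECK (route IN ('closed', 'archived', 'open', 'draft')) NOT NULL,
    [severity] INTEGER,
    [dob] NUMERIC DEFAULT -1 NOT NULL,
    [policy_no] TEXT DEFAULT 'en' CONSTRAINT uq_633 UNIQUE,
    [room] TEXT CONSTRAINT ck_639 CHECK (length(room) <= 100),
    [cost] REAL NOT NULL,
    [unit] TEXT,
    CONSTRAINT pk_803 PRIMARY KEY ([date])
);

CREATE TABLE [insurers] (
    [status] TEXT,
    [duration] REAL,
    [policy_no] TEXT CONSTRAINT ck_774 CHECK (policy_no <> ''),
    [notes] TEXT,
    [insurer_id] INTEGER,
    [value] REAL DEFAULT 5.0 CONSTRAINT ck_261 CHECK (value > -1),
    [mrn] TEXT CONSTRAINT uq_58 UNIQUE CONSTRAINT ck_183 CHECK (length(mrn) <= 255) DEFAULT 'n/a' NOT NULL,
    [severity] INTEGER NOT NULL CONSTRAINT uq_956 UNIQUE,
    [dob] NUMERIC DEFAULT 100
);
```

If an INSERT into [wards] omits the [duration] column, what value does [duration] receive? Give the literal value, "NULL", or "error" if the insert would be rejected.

error

duration has no DEFAULT clause.
Omitting it would insert NULL, but it is part of the PRIMARY KEY, so the INSERT fails.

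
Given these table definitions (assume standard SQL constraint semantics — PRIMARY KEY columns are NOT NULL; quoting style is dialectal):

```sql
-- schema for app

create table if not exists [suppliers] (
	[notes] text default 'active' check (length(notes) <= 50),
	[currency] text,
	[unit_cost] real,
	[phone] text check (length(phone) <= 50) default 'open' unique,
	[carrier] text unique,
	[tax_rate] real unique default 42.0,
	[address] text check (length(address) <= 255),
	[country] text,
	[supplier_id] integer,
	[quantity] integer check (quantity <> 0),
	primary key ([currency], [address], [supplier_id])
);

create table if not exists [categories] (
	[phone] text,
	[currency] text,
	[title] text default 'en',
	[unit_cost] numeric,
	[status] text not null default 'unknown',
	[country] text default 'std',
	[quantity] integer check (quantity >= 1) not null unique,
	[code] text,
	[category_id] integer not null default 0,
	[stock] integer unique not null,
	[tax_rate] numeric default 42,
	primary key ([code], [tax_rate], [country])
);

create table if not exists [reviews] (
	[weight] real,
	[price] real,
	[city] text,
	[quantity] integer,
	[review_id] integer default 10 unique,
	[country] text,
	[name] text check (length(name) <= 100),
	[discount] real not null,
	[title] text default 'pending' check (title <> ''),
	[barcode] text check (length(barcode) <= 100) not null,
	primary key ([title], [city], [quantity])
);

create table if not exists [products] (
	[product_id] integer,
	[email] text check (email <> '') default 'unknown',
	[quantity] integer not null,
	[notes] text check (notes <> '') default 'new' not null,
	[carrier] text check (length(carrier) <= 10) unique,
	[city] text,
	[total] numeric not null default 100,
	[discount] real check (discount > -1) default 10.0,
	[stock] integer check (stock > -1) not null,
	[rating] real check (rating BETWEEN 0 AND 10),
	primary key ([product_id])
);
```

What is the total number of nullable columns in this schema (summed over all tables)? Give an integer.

suppliers: 7 nullable (notes, unit_cost, phone, carrier, tax_rate, country, quantity — PK (currency, address, supplier_id) and explicit NOT NULL columns excluded).
categories: 4 nullable (phone, currency, title, unit_cost — PK (code, tax_rate, country) and explicit NOT NULL columns excluded).
reviews: 5 nullable (weight, price, review_id, country, name — PK (title, city, quantity) and explicit NOT NULL columns excluded).
products: 5 nullable (email, carrier, city, discount, rating — PK (product_id) and explicit NOT NULL columns excluded).
Total: 7 + 4 + 5 + 5 = 21.

21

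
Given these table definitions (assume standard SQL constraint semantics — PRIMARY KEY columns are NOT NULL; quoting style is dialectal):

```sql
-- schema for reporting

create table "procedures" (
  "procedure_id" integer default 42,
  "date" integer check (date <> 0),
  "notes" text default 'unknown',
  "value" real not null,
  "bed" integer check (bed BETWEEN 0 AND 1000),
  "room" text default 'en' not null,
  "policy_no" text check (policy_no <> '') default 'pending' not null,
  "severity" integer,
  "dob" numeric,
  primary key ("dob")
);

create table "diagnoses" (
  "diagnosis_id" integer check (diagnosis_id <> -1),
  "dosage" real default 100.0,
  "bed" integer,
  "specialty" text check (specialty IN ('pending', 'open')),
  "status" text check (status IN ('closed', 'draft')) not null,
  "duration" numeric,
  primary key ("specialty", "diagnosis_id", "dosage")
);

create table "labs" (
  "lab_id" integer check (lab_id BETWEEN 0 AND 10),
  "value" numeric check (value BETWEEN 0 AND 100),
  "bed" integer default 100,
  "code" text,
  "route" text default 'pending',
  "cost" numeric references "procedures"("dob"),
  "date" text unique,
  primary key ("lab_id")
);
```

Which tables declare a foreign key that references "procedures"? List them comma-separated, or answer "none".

labs

- labs.cost references procedures(dob).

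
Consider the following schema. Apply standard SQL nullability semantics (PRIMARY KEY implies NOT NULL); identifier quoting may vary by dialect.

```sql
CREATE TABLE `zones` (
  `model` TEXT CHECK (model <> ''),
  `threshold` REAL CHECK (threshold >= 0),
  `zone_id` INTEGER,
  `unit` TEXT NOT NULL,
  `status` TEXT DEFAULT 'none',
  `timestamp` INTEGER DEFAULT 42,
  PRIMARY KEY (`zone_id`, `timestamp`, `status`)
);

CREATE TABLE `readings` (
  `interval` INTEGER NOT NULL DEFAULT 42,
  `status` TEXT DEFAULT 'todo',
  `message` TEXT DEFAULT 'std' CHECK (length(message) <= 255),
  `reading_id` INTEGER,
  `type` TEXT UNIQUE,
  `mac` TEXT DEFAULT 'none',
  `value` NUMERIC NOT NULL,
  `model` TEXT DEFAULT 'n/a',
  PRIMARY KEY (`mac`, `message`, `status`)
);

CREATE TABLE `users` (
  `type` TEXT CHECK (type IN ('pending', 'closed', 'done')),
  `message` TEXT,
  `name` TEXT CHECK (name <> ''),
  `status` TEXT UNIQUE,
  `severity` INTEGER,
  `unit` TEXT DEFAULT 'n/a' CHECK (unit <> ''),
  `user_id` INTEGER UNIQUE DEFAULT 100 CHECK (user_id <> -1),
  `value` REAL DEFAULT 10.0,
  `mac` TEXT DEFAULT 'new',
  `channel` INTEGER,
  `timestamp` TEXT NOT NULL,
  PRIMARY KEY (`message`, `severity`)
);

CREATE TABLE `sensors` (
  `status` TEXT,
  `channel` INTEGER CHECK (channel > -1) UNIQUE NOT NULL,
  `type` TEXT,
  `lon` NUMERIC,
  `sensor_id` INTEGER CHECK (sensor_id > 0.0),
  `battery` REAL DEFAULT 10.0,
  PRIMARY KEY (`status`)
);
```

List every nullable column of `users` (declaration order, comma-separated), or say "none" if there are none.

- type: CHECK does not forbid NULL (a CHECK constraint passes when its expression is NULL) → nullable.
- message: part of the PRIMARY KEY, which implies NOT NULL → not nullable.
- name: CHECK does not forbid NULL (a CHECK constraint passes when its expression is NULL) → nullable.
- status: UNIQUE does not imply NOT NULL → nullable.
- severity: part of the PRIMARY KEY, which implies NOT NULL → not nullable.
- unit: CHECK does not forbid NULL (a CHECK constraint passes when its expression is NULL) → nullable.
- user_id: CHECK does not forbid NULL (a CHECK constraint passes when its expression is NULL) → nullable.
- value: DEFAULT only fills an omitted column; an explicit NULL is still allowed → nullable.
- mac: DEFAULT only fills an omitted column; an explicit NULL is still allowed → nullable.
- channel: no NOT NULL constraint applies → nullable.
- timestamp: declared NOT NULL → not nullable.

type, name, status, unit, user_id, value, mac, channel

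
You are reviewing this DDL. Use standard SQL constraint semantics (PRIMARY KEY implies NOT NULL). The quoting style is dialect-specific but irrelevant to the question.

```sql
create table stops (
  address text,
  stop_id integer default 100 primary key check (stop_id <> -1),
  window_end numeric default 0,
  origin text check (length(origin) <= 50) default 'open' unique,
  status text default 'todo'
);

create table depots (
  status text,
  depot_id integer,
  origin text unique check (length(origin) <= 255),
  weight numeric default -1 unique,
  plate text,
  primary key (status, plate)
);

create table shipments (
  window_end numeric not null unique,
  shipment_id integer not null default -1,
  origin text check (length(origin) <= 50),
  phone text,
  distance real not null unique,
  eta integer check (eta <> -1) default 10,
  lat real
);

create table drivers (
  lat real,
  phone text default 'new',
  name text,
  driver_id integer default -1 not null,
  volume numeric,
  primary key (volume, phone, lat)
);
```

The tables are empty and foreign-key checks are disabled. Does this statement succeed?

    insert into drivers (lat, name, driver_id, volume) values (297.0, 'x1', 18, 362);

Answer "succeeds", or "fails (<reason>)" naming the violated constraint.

succeeds

NOT NULL columns: driver_id is supplied; lat is supplied; phone defaults to 'new'; volume is supplied.
No constraint is violated.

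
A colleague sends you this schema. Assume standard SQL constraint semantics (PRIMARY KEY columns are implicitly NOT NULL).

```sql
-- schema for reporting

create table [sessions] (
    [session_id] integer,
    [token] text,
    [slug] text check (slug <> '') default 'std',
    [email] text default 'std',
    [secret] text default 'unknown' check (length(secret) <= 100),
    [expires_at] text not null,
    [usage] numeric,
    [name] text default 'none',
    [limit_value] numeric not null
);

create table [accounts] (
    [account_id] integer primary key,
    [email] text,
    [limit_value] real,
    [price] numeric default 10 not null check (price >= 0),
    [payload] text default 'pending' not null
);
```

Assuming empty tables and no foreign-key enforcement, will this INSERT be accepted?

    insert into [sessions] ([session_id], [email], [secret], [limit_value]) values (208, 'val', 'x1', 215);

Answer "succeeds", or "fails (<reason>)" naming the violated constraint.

expires_at is omitted from the column list and has no DEFAULT, so it would receive NULL.
But expires_at is declared NOT NULL.

fails (NOT NULL on expires_at)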